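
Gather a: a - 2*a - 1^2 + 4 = 3 - a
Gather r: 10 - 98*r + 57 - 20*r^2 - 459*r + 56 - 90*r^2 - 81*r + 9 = -110*r^2 - 638*r + 132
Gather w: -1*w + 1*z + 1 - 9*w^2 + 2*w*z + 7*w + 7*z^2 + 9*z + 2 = -9*w^2 + w*(2*z + 6) + 7*z^2 + 10*z + 3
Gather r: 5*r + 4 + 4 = 5*r + 8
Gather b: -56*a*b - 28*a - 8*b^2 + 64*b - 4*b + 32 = -28*a - 8*b^2 + b*(60 - 56*a) + 32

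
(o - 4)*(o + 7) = o^2 + 3*o - 28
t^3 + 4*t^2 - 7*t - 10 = (t - 2)*(t + 1)*(t + 5)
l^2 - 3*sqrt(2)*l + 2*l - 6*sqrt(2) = (l + 2)*(l - 3*sqrt(2))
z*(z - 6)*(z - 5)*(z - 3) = z^4 - 14*z^3 + 63*z^2 - 90*z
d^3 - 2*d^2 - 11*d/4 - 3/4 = (d - 3)*(d + 1/2)^2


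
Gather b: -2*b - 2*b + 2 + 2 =4 - 4*b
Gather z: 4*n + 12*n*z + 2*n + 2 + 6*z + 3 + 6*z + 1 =6*n + z*(12*n + 12) + 6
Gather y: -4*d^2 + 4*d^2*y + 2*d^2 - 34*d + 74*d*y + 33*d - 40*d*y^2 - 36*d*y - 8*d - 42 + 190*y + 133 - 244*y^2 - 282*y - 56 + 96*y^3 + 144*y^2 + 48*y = -2*d^2 - 9*d + 96*y^3 + y^2*(-40*d - 100) + y*(4*d^2 + 38*d - 44) + 35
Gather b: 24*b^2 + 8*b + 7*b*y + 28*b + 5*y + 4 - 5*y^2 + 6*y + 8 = 24*b^2 + b*(7*y + 36) - 5*y^2 + 11*y + 12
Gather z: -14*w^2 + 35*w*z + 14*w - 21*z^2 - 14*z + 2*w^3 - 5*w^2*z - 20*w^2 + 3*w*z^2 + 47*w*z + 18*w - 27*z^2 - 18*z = 2*w^3 - 34*w^2 + 32*w + z^2*(3*w - 48) + z*(-5*w^2 + 82*w - 32)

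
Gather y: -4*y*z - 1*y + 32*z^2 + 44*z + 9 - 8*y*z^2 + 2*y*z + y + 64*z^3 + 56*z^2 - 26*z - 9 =y*(-8*z^2 - 2*z) + 64*z^3 + 88*z^2 + 18*z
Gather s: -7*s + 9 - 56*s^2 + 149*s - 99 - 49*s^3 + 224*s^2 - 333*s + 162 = -49*s^3 + 168*s^2 - 191*s + 72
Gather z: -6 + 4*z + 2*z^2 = 2*z^2 + 4*z - 6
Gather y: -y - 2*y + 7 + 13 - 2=18 - 3*y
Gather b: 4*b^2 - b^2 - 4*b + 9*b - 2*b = 3*b^2 + 3*b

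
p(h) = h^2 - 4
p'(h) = 2*h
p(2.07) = 0.28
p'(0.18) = 0.36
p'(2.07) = 4.14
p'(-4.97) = -9.94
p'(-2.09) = -4.18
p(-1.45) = -1.90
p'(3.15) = 6.30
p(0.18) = -3.97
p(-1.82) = -0.69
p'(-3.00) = -6.00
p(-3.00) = 5.00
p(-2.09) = 0.37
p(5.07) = 21.70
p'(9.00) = 18.00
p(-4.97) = 20.70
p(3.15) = 5.92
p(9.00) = 77.00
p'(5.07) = 10.14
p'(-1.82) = -3.64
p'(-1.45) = -2.90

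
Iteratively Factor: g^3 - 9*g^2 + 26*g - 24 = (g - 4)*(g^2 - 5*g + 6) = (g - 4)*(g - 2)*(g - 3)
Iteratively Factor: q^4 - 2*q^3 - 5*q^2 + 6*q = (q)*(q^3 - 2*q^2 - 5*q + 6) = q*(q - 1)*(q^2 - q - 6) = q*(q - 3)*(q - 1)*(q + 2)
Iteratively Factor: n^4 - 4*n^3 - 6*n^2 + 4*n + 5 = (n + 1)*(n^3 - 5*n^2 - n + 5) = (n - 1)*(n + 1)*(n^2 - 4*n - 5) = (n - 1)*(n + 1)^2*(n - 5)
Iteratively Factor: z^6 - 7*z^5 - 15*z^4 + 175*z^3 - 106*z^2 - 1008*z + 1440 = (z + 3)*(z^5 - 10*z^4 + 15*z^3 + 130*z^2 - 496*z + 480) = (z + 3)*(z + 4)*(z^4 - 14*z^3 + 71*z^2 - 154*z + 120) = (z - 4)*(z + 3)*(z + 4)*(z^3 - 10*z^2 + 31*z - 30) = (z - 5)*(z - 4)*(z + 3)*(z + 4)*(z^2 - 5*z + 6) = (z - 5)*(z - 4)*(z - 3)*(z + 3)*(z + 4)*(z - 2)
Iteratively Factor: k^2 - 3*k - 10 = (k + 2)*(k - 5)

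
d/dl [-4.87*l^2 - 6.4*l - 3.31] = -9.74*l - 6.4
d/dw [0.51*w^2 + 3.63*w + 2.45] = 1.02*w + 3.63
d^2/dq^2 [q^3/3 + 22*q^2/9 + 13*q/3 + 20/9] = 2*q + 44/9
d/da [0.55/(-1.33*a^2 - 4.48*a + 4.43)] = (1.463*a + 2.464)/(1.33*a^2 + 4.48*a - 4.43)^2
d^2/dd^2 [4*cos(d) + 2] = -4*cos(d)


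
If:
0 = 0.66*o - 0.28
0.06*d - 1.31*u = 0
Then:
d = 21.8333333333333*u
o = 0.42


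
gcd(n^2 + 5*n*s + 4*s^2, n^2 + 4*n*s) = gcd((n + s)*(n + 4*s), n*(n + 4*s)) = n + 4*s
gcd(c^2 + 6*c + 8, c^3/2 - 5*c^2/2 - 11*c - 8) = c + 2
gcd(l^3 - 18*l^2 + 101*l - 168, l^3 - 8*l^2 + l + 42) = l^2 - 10*l + 21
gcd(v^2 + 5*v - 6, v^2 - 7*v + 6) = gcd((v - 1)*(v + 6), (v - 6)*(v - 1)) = v - 1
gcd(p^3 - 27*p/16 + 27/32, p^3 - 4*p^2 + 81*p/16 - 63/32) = p - 3/4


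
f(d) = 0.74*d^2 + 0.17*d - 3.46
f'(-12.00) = -17.59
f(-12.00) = 101.06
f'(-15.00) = -22.03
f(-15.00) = 160.49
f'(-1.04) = -1.37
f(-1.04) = -2.84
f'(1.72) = 2.72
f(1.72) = -0.98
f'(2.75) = 4.24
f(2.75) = 2.60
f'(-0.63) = -0.76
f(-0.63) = -3.27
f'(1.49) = 2.38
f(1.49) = -1.56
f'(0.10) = 0.32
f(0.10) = -3.44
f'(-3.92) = -5.63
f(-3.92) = 7.24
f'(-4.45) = -6.42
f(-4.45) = 10.44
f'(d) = 1.48*d + 0.17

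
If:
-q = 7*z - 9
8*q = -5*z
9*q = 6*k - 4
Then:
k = -67/102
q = -15/17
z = 24/17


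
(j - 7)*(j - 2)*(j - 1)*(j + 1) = j^4 - 9*j^3 + 13*j^2 + 9*j - 14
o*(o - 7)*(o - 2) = o^3 - 9*o^2 + 14*o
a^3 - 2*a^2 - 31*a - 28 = (a - 7)*(a + 1)*(a + 4)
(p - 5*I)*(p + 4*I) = p^2 - I*p + 20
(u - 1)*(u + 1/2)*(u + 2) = u^3 + 3*u^2/2 - 3*u/2 - 1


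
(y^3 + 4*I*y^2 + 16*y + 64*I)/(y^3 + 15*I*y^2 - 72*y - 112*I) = (y - 4*I)/(y + 7*I)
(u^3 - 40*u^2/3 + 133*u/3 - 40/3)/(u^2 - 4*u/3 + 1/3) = (u^2 - 13*u + 40)/(u - 1)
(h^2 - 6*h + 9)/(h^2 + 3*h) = (h^2 - 6*h + 9)/(h*(h + 3))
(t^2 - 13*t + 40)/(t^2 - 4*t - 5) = (t - 8)/(t + 1)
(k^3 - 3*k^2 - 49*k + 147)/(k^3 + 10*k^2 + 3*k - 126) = (k - 7)/(k + 6)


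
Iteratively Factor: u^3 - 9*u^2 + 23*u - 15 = (u - 3)*(u^2 - 6*u + 5) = (u - 3)*(u - 1)*(u - 5)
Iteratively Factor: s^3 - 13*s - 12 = (s + 1)*(s^2 - s - 12) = (s - 4)*(s + 1)*(s + 3)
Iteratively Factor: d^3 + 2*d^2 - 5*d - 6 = (d + 3)*(d^2 - d - 2) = (d - 2)*(d + 3)*(d + 1)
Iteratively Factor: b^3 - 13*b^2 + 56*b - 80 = (b - 4)*(b^2 - 9*b + 20) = (b - 4)^2*(b - 5)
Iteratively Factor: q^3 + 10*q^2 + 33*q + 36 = (q + 3)*(q^2 + 7*q + 12) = (q + 3)*(q + 4)*(q + 3)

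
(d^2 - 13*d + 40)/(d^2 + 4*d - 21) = (d^2 - 13*d + 40)/(d^2 + 4*d - 21)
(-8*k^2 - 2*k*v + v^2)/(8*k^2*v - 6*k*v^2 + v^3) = (2*k + v)/(v*(-2*k + v))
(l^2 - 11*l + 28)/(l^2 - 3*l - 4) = (l - 7)/(l + 1)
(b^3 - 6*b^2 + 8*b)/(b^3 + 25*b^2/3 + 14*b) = 3*(b^2 - 6*b + 8)/(3*b^2 + 25*b + 42)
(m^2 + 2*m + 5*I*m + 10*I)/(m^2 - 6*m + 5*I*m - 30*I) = (m + 2)/(m - 6)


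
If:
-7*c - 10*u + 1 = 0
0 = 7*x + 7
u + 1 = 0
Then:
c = 11/7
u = -1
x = -1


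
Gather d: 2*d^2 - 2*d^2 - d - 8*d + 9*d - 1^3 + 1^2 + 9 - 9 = 0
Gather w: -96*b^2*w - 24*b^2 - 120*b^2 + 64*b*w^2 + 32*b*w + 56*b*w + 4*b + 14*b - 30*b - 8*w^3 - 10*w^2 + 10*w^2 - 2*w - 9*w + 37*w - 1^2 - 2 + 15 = -144*b^2 + 64*b*w^2 - 12*b - 8*w^3 + w*(-96*b^2 + 88*b + 26) + 12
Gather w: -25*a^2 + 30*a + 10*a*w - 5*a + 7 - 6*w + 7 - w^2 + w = -25*a^2 + 25*a - w^2 + w*(10*a - 5) + 14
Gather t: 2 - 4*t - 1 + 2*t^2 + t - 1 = 2*t^2 - 3*t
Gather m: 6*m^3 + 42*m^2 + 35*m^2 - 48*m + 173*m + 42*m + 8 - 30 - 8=6*m^3 + 77*m^2 + 167*m - 30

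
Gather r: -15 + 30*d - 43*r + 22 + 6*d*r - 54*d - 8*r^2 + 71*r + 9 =-24*d - 8*r^2 + r*(6*d + 28) + 16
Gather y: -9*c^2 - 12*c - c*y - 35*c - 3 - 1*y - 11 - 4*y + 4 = -9*c^2 - 47*c + y*(-c - 5) - 10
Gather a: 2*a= 2*a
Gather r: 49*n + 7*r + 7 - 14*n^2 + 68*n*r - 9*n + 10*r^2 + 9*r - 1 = -14*n^2 + 40*n + 10*r^2 + r*(68*n + 16) + 6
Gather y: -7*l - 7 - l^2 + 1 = -l^2 - 7*l - 6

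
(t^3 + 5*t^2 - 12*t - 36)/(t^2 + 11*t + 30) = (t^2 - t - 6)/(t + 5)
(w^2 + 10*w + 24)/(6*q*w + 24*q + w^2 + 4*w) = (w + 6)/(6*q + w)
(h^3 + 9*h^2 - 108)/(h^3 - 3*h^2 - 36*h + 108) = (h + 6)/(h - 6)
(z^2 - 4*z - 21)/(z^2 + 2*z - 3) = (z - 7)/(z - 1)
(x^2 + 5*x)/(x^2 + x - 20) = x/(x - 4)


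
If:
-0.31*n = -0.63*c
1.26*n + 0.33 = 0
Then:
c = -0.13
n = -0.26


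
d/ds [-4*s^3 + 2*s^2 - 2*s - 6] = -12*s^2 + 4*s - 2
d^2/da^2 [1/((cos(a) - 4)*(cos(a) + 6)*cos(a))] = (8*(1 - cos(a)^2)^2/cos(a)^3 + 12*sin(a)^6/cos(a)^3 + 3*cos(a)^3 - 22*cos(a)^2 - 288*tan(a)^2 - 112 - 644/cos(a) + 1132/cos(a)^3)/((cos(a) - 4)^3*(cos(a) + 6)^3)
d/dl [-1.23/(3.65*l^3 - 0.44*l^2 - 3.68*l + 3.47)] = (13.4685*l^2 - 1.0824*l - 4.5264)/(3.65*l^3 - 0.44*l^2 - 3.68*l + 3.47)^2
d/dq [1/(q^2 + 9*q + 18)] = (-2*q - 9)/(q^2 + 9*q + 18)^2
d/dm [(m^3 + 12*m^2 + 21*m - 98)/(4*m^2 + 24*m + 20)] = (m^4 + 12*m^3 + 66*m^2 + 316*m + 693)/(4*(m^4 + 12*m^3 + 46*m^2 + 60*m + 25))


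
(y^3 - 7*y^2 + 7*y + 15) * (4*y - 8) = 4*y^4 - 36*y^3 + 84*y^2 + 4*y - 120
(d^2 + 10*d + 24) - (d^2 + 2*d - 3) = 8*d + 27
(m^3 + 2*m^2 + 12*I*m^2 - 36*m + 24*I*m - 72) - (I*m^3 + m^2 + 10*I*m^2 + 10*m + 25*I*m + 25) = m^3 - I*m^3 + m^2 + 2*I*m^2 - 46*m - I*m - 97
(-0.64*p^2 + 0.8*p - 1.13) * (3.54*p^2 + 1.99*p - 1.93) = -2.2656*p^4 + 1.5584*p^3 - 1.173*p^2 - 3.7927*p + 2.1809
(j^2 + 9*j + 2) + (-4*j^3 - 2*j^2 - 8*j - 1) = -4*j^3 - j^2 + j + 1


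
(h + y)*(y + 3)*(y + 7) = h*y^2 + 10*h*y + 21*h + y^3 + 10*y^2 + 21*y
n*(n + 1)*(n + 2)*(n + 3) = n^4 + 6*n^3 + 11*n^2 + 6*n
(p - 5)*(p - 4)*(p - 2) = p^3 - 11*p^2 + 38*p - 40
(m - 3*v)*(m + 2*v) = m^2 - m*v - 6*v^2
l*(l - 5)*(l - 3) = l^3 - 8*l^2 + 15*l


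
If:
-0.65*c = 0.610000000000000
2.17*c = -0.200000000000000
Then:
No Solution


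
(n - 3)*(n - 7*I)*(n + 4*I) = n^3 - 3*n^2 - 3*I*n^2 + 28*n + 9*I*n - 84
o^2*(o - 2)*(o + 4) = o^4 + 2*o^3 - 8*o^2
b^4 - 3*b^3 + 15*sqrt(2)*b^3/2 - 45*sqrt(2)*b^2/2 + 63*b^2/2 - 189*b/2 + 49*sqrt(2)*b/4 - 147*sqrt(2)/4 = (b - 3)*(b + sqrt(2)/2)*(b + 7*sqrt(2)/2)^2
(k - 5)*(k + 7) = k^2 + 2*k - 35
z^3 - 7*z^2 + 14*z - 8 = (z - 4)*(z - 2)*(z - 1)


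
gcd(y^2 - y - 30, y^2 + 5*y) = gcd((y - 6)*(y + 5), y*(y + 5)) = y + 5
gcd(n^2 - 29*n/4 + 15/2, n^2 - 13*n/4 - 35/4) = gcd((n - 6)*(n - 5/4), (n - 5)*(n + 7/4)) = 1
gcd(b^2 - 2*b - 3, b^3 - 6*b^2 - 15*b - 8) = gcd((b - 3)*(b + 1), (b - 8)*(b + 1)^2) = b + 1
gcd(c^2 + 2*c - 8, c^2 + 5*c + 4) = c + 4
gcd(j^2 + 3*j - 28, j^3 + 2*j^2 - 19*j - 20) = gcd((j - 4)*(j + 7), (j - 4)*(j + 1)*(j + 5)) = j - 4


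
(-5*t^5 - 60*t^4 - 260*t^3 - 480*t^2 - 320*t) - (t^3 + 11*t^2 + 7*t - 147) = -5*t^5 - 60*t^4 - 261*t^3 - 491*t^2 - 327*t + 147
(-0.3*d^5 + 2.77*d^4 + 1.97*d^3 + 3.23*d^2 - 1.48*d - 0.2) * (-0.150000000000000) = 0.045*d^5 - 0.4155*d^4 - 0.2955*d^3 - 0.4845*d^2 + 0.222*d + 0.03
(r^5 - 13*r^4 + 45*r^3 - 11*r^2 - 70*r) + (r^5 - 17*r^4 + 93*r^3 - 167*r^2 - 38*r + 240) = 2*r^5 - 30*r^4 + 138*r^3 - 178*r^2 - 108*r + 240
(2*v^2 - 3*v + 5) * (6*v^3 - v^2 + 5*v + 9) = 12*v^5 - 20*v^4 + 43*v^3 - 2*v^2 - 2*v + 45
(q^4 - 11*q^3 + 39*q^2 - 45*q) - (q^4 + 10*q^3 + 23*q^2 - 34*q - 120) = -21*q^3 + 16*q^2 - 11*q + 120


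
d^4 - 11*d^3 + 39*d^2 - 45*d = d*(d - 5)*(d - 3)^2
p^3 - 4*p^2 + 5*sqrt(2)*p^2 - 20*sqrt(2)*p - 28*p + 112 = (p - 4)*(p - 2*sqrt(2))*(p + 7*sqrt(2))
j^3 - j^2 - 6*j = j*(j - 3)*(j + 2)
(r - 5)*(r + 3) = r^2 - 2*r - 15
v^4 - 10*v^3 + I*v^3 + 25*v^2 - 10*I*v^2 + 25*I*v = v*(v - 5)^2*(v + I)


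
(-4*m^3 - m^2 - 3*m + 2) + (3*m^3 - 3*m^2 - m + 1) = -m^3 - 4*m^2 - 4*m + 3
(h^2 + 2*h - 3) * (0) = 0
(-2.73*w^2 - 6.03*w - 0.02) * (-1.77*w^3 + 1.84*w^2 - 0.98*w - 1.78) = 4.8321*w^5 + 5.6499*w^4 - 8.3844*w^3 + 10.732*w^2 + 10.753*w + 0.0356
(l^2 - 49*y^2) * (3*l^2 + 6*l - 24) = 3*l^4 + 6*l^3 - 147*l^2*y^2 - 24*l^2 - 294*l*y^2 + 1176*y^2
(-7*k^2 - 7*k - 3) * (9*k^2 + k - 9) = -63*k^4 - 70*k^3 + 29*k^2 + 60*k + 27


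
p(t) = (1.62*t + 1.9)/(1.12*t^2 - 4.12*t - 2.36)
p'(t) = (4.12 - 2.24*t)*(1.62*t + 1.9)/(1.12*t^2 - 4.12*t - 2.36)^2 + 1.62/(1.12*t^2 - 4.12*t - 2.36)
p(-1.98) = -0.13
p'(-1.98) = 0.05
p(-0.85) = 0.27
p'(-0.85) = 1.66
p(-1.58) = -0.09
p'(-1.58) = 0.13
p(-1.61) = -0.10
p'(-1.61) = 0.12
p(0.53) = -0.65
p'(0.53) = 0.07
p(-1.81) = -0.12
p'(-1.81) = 0.08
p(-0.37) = -1.91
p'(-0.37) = 11.45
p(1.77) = -0.78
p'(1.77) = -0.24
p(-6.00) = -0.12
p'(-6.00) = -0.01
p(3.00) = -1.46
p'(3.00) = -1.17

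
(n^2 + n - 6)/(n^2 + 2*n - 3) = (n - 2)/(n - 1)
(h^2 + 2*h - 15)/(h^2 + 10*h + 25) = (h - 3)/(h + 5)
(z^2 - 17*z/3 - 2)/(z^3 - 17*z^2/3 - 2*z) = 1/z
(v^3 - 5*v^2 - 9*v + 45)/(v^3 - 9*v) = (v - 5)/v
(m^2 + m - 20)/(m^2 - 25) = (m - 4)/(m - 5)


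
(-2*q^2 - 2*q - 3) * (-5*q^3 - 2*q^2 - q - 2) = 10*q^5 + 14*q^4 + 21*q^3 + 12*q^2 + 7*q + 6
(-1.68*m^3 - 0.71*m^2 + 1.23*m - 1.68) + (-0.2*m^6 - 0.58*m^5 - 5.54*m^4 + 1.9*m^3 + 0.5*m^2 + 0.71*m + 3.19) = -0.2*m^6 - 0.58*m^5 - 5.54*m^4 + 0.22*m^3 - 0.21*m^2 + 1.94*m + 1.51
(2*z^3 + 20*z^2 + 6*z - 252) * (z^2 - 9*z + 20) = 2*z^5 + 2*z^4 - 134*z^3 + 94*z^2 + 2388*z - 5040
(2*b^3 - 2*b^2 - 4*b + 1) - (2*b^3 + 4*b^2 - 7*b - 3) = -6*b^2 + 3*b + 4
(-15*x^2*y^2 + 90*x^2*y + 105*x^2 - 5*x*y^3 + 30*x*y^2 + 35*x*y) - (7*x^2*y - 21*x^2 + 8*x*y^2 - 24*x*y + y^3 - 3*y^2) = -15*x^2*y^2 + 83*x^2*y + 126*x^2 - 5*x*y^3 + 22*x*y^2 + 59*x*y - y^3 + 3*y^2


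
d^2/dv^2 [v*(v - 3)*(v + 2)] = 6*v - 2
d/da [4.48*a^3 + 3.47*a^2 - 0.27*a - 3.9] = 13.44*a^2 + 6.94*a - 0.27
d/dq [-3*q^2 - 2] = -6*q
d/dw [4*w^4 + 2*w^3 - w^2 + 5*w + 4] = 16*w^3 + 6*w^2 - 2*w + 5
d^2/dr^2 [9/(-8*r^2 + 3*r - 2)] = 18*(64*r^2 - 24*r - (16*r - 3)^2 + 16)/(8*r^2 - 3*r + 2)^3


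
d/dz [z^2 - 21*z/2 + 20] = 2*z - 21/2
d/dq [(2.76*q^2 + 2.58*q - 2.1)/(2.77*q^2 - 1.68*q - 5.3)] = (-11.7834*q^2 - 17.622*q - 17.202)/(7.6729*q^4 - 9.3072*q^3 - 26.5396*q^2 + 17.808*q + 28.09)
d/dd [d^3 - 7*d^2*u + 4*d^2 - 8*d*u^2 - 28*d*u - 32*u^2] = 3*d^2 - 14*d*u + 8*d - 8*u^2 - 28*u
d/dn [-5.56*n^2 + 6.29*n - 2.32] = 6.29 - 11.12*n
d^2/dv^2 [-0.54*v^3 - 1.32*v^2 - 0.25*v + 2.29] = -3.24*v - 2.64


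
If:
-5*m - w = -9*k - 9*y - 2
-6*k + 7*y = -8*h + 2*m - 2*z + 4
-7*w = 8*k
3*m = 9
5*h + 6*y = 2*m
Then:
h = 852*z/967 - 2286/967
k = 630*z/967 - 1309/967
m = 3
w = 1496/967 - 720*z/967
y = 2872/967 - 710*z/967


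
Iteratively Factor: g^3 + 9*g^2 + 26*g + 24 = (g + 2)*(g^2 + 7*g + 12) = (g + 2)*(g + 3)*(g + 4)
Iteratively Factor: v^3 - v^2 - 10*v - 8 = (v + 1)*(v^2 - 2*v - 8) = (v + 1)*(v + 2)*(v - 4)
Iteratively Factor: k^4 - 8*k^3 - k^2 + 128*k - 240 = (k + 4)*(k^3 - 12*k^2 + 47*k - 60) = (k - 3)*(k + 4)*(k^2 - 9*k + 20) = (k - 5)*(k - 3)*(k + 4)*(k - 4)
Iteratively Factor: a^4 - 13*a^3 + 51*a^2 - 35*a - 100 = (a + 1)*(a^3 - 14*a^2 + 65*a - 100) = (a - 4)*(a + 1)*(a^2 - 10*a + 25) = (a - 5)*(a - 4)*(a + 1)*(a - 5)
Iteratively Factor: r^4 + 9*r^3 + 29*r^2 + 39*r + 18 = (r + 3)*(r^3 + 6*r^2 + 11*r + 6) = (r + 3)^2*(r^2 + 3*r + 2) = (r + 2)*(r + 3)^2*(r + 1)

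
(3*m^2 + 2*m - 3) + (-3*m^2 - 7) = 2*m - 10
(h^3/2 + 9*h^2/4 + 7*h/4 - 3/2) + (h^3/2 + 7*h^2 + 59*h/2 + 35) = h^3 + 37*h^2/4 + 125*h/4 + 67/2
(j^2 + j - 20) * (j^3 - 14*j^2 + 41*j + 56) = j^5 - 13*j^4 + 7*j^3 + 377*j^2 - 764*j - 1120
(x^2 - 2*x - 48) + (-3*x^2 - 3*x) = -2*x^2 - 5*x - 48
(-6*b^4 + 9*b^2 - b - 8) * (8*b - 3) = -48*b^5 + 18*b^4 + 72*b^3 - 35*b^2 - 61*b + 24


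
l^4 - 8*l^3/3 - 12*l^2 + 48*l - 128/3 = (l - 8/3)*(l - 2)^2*(l + 4)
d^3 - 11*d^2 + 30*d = d*(d - 6)*(d - 5)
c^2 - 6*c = c*(c - 6)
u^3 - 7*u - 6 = (u - 3)*(u + 1)*(u + 2)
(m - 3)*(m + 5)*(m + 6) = m^3 + 8*m^2 - 3*m - 90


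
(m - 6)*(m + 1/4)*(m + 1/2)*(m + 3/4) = m^4 - 9*m^3/2 - 133*m^2/16 - 129*m/32 - 9/16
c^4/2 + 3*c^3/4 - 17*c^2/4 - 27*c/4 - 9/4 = (c/2 + 1/2)*(c - 3)*(c + 1/2)*(c + 3)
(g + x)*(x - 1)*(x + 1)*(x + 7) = g*x^3 + 7*g*x^2 - g*x - 7*g + x^4 + 7*x^3 - x^2 - 7*x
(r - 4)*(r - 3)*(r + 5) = r^3 - 2*r^2 - 23*r + 60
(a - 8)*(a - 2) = a^2 - 10*a + 16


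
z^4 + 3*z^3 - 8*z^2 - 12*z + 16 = (z - 2)*(z - 1)*(z + 2)*(z + 4)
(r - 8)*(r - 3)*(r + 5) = r^3 - 6*r^2 - 31*r + 120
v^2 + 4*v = v*(v + 4)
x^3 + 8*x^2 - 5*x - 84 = (x - 3)*(x + 4)*(x + 7)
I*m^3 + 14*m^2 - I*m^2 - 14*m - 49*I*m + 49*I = (m - 7*I)^2*(I*m - I)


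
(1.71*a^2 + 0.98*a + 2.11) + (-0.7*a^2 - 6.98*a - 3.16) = 1.01*a^2 - 6.0*a - 1.05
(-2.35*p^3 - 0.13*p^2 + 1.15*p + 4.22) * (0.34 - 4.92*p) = 11.562*p^4 - 0.1594*p^3 - 5.7022*p^2 - 20.3714*p + 1.4348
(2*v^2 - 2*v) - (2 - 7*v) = 2*v^2 + 5*v - 2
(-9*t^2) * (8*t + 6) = -72*t^3 - 54*t^2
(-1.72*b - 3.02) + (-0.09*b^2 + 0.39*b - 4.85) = -0.09*b^2 - 1.33*b - 7.87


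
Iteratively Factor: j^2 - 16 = (j + 4)*(j - 4)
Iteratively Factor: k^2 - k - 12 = (k + 3)*(k - 4)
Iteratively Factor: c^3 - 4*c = (c)*(c^2 - 4) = c*(c + 2)*(c - 2)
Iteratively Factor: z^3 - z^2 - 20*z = (z - 5)*(z^2 + 4*z) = z*(z - 5)*(z + 4)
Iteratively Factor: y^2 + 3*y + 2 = (y + 1)*(y + 2)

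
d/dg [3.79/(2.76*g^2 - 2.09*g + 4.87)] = (7.9211 - 20.9208*g)/(2.76*g^2 - 2.09*g + 4.87)^2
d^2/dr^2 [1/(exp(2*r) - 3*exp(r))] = ((3 - 4*exp(r))*(exp(r) - 3) + 2*(2*exp(r) - 3)^2)*exp(-r)/(exp(r) - 3)^3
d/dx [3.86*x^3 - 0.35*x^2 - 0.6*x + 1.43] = 11.58*x^2 - 0.7*x - 0.6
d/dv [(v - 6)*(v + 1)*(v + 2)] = 3*v^2 - 6*v - 16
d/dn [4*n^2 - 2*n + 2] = 8*n - 2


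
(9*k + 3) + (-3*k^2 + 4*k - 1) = -3*k^2 + 13*k + 2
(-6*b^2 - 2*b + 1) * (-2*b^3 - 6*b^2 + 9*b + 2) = 12*b^5 + 40*b^4 - 44*b^3 - 36*b^2 + 5*b + 2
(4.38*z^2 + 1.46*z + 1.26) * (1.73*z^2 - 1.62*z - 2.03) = 7.5774*z^4 - 4.5698*z^3 - 9.0768*z^2 - 5.005*z - 2.5578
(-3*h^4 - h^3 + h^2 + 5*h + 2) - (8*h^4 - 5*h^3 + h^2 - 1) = -11*h^4 + 4*h^3 + 5*h + 3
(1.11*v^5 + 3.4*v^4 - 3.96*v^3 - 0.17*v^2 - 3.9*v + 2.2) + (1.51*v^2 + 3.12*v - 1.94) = 1.11*v^5 + 3.4*v^4 - 3.96*v^3 + 1.34*v^2 - 0.78*v + 0.26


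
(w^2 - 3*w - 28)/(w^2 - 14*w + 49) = (w + 4)/(w - 7)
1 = 1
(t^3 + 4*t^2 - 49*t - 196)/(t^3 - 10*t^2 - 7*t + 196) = (t + 7)/(t - 7)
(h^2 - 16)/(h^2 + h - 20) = (h + 4)/(h + 5)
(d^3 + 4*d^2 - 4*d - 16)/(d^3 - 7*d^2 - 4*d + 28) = (d + 4)/(d - 7)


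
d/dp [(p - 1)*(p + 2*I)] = 2*p - 1 + 2*I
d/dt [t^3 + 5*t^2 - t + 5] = 3*t^2 + 10*t - 1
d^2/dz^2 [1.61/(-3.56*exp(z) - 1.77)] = (10.144932 - 20.404496*exp(z))*exp(z)/(3.56*exp(z) + 1.77)^3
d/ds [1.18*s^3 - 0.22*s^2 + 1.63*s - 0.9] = 3.54*s^2 - 0.44*s + 1.63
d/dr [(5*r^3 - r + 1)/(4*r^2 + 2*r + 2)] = (-(4*r + 1)*(5*r^3 - r + 1) + (15*r^2 - 1)*(2*r^2 + r + 1))/(2*(2*r^2 + r + 1)^2)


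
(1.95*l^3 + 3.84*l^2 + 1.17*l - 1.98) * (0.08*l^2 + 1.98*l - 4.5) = 0.156*l^5 + 4.1682*l^4 - 1.0782*l^3 - 15.1218*l^2 - 9.1854*l + 8.91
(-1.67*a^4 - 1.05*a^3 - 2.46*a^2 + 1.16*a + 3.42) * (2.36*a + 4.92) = -3.9412*a^5 - 10.6944*a^4 - 10.9716*a^3 - 9.3656*a^2 + 13.7784*a + 16.8264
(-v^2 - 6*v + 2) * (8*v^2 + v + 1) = -8*v^4 - 49*v^3 + 9*v^2 - 4*v + 2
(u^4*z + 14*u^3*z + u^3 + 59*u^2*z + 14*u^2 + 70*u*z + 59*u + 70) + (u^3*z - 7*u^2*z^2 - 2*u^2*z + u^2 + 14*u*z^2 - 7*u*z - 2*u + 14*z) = u^4*z + 15*u^3*z + u^3 - 7*u^2*z^2 + 57*u^2*z + 15*u^2 + 14*u*z^2 + 63*u*z + 57*u + 14*z + 70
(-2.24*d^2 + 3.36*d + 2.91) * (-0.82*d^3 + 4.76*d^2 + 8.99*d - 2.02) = 1.8368*d^5 - 13.4176*d^4 - 6.5302*d^3 + 48.5828*d^2 + 19.3737*d - 5.8782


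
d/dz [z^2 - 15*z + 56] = 2*z - 15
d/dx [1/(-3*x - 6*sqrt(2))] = 1/(3*(x + 2*sqrt(2))^2)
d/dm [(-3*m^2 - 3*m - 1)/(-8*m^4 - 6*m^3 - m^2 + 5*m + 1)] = 2*(-24*m^5 - 45*m^4 - 34*m^3 - 18*m^2 - 4*m + 1)/(64*m^8 + 96*m^7 + 52*m^6 - 68*m^5 - 75*m^4 - 22*m^3 + 23*m^2 + 10*m + 1)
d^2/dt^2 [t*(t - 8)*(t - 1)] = 6*t - 18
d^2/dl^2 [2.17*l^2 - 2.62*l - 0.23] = 4.34000000000000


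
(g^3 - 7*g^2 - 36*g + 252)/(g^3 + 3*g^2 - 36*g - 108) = (g - 7)/(g + 3)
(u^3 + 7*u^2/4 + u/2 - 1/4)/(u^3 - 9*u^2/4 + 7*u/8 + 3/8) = 2*(4*u^3 + 7*u^2 + 2*u - 1)/(8*u^3 - 18*u^2 + 7*u + 3)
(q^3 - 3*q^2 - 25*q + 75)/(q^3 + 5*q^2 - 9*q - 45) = (q - 5)/(q + 3)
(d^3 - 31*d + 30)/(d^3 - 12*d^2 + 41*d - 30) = (d + 6)/(d - 6)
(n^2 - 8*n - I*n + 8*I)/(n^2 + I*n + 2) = (n - 8)/(n + 2*I)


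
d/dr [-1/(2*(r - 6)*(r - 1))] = (r - 7/2)/((r - 6)^2*(r - 1)^2)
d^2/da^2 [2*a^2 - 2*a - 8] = 4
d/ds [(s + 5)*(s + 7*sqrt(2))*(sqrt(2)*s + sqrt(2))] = 3*sqrt(2)*s^2 + 12*sqrt(2)*s + 28*s + 5*sqrt(2) + 84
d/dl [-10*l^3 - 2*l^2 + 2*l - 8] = -30*l^2 - 4*l + 2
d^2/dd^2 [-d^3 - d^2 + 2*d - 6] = -6*d - 2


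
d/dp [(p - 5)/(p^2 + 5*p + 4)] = (p^2 + 5*p - (p - 5)*(2*p + 5) + 4)/(p^2 + 5*p + 4)^2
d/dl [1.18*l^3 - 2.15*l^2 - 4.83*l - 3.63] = 3.54*l^2 - 4.3*l - 4.83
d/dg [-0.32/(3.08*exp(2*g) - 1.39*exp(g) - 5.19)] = (1.9712*exp(g) - 0.4448)*exp(g)/(-3.08*exp(2*g) + 1.39*exp(g) + 5.19)^2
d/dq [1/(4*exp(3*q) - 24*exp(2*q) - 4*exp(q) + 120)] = (-3*exp(2*q) + 12*exp(q) + 1)*exp(q)/(4*(exp(3*q) - 6*exp(2*q) - exp(q) + 30)^2)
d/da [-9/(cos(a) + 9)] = -9*sin(a)/(cos(a) + 9)^2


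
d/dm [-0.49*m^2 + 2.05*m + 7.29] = 2.05 - 0.98*m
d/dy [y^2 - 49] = 2*y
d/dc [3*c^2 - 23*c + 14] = 6*c - 23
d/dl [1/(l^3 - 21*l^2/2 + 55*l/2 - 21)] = 2*(-6*l^2 + 42*l - 55)/(2*l^3 - 21*l^2 + 55*l - 42)^2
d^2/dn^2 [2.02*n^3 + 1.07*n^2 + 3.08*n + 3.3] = 12.12*n + 2.14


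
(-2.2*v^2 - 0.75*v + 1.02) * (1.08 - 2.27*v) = 4.994*v^3 - 0.6735*v^2 - 3.1254*v + 1.1016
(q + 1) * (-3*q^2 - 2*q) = -3*q^3 - 5*q^2 - 2*q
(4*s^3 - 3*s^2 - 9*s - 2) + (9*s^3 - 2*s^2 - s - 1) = 13*s^3 - 5*s^2 - 10*s - 3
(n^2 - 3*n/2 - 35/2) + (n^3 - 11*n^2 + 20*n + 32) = n^3 - 10*n^2 + 37*n/2 + 29/2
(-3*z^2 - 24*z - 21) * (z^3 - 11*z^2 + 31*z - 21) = -3*z^5 + 9*z^4 + 150*z^3 - 450*z^2 - 147*z + 441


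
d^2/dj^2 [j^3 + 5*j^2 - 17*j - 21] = 6*j + 10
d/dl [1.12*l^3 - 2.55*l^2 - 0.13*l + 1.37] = 3.36*l^2 - 5.1*l - 0.13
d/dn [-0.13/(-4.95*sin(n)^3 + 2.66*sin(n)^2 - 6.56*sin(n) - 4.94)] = (-1.9305*sin(n)^2 + 0.6916*sin(n) - 0.8528)*cos(n)/(4.95*sin(n)^3 - 2.66*sin(n)^2 + 6.56*sin(n) + 4.94)^2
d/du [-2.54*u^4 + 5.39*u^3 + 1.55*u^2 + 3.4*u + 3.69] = -10.16*u^3 + 16.17*u^2 + 3.1*u + 3.4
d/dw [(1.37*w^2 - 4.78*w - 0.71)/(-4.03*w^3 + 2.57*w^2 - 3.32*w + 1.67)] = (5.5211*w^4 - 38.5268*w^3 - 0.8477*w^2 + 8.2252*w - 10.3398)/(16.2409*w^6 - 20.7142*w^5 + 33.3641*w^4 - 30.525*w^3 + 19.6062*w^2 - 11.0888*w + 2.7889)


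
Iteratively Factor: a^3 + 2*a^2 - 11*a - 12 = (a + 4)*(a^2 - 2*a - 3) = (a - 3)*(a + 4)*(a + 1)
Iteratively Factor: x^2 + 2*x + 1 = (x + 1)*(x + 1)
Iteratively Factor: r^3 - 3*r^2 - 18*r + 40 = (r - 2)*(r^2 - r - 20) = (r - 5)*(r - 2)*(r + 4)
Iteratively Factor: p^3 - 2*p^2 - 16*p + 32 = (p - 2)*(p^2 - 16) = (p - 2)*(p + 4)*(p - 4)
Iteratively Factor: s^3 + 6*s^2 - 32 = (s + 4)*(s^2 + 2*s - 8) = (s - 2)*(s + 4)*(s + 4)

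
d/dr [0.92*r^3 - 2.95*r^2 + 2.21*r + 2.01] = 2.76*r^2 - 5.9*r + 2.21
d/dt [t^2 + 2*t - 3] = 2*t + 2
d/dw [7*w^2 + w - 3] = 14*w + 1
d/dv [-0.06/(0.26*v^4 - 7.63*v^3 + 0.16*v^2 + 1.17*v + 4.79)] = (0.0624*v^3 - 1.3734*v^2 + 0.0192*v + 0.0702)/(0.26*v^4 - 7.63*v^3 + 0.16*v^2 + 1.17*v + 4.79)^2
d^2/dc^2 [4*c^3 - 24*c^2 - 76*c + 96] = 24*c - 48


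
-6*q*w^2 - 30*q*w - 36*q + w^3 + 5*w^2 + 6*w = (-6*q + w)*(w + 2)*(w + 3)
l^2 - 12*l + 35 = (l - 7)*(l - 5)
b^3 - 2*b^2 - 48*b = b*(b - 8)*(b + 6)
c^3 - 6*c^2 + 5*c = c*(c - 5)*(c - 1)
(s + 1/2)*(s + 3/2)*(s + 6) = s^3 + 8*s^2 + 51*s/4 + 9/2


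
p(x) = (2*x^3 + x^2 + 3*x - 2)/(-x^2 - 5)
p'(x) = 2*x*(2*x^3 + x^2 + 3*x - 2)/(-x^2 - 5)^2 + (6*x^2 + 2*x + 3)/(-x^2 - 5) = (-2*x^4 - 27*x^2 - 14*x - 15)/(x^4 + 10*x^2 + 25)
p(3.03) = -5.07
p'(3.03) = -2.36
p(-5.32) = 8.73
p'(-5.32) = -2.08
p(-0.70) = 0.78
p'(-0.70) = -0.63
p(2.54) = -3.92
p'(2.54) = -2.35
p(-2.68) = 3.39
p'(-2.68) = -1.85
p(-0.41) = 0.62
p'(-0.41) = -0.52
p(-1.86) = 2.01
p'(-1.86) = -1.49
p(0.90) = -0.51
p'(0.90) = -1.50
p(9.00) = -18.19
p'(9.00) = -2.09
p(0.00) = 0.40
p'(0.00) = -0.60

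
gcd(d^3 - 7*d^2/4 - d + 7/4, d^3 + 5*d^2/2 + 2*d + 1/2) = d + 1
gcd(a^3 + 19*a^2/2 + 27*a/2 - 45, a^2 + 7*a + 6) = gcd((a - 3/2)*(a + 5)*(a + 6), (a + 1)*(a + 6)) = a + 6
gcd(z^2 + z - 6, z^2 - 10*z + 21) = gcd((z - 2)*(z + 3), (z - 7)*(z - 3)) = 1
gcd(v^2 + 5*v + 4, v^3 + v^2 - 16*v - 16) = v^2 + 5*v + 4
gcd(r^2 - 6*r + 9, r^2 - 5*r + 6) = r - 3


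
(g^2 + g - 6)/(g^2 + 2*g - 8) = (g + 3)/(g + 4)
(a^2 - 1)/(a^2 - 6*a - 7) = (a - 1)/(a - 7)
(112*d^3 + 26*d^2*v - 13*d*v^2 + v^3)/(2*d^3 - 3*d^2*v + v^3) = (56*d^2 - 15*d*v + v^2)/(d^2 - 2*d*v + v^2)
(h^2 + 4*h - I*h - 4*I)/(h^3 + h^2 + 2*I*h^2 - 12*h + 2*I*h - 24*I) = (h - I)/(h^2 + h*(-3 + 2*I) - 6*I)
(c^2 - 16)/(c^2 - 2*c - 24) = (c - 4)/(c - 6)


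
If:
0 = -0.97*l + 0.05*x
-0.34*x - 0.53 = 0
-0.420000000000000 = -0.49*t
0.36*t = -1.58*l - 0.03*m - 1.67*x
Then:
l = -0.08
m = 80.72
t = 0.86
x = -1.56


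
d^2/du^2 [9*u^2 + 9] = 18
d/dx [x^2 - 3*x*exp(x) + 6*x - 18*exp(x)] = -3*x*exp(x) + 2*x - 21*exp(x) + 6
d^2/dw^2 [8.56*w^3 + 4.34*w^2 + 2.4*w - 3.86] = 51.36*w + 8.68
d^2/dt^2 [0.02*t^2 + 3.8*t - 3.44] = 0.0400000000000000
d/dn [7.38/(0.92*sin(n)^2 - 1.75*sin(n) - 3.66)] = (12.915 - 13.5792*sin(n))*cos(n)/(-0.92*sin(n)^2 + 1.75*sin(n) + 3.66)^2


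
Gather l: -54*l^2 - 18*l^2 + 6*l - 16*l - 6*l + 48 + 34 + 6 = -72*l^2 - 16*l + 88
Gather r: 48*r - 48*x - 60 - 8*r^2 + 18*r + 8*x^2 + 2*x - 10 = -8*r^2 + 66*r + 8*x^2 - 46*x - 70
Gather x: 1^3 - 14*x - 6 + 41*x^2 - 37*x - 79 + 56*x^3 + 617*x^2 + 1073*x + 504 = 56*x^3 + 658*x^2 + 1022*x + 420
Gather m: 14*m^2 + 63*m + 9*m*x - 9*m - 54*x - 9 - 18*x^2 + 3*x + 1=14*m^2 + m*(9*x + 54) - 18*x^2 - 51*x - 8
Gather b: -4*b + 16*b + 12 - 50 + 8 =12*b - 30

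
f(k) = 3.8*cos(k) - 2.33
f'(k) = -3.8*sin(k)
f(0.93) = -0.06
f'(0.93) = -3.05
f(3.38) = -6.02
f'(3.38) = 0.90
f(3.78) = -5.38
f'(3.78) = 2.26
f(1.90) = -3.56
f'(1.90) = -3.60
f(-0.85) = 0.18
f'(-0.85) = 2.85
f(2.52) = -5.42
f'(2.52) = -2.21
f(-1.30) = -1.31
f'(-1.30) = 3.66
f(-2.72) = -5.80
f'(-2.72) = 1.56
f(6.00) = 1.32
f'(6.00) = 1.06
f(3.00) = -6.09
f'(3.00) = -0.54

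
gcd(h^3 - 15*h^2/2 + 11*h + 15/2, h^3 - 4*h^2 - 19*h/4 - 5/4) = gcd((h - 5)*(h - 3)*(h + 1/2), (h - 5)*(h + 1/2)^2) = h^2 - 9*h/2 - 5/2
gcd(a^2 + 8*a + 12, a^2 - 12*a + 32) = 1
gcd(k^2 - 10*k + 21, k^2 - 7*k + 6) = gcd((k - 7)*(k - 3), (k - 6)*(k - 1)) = 1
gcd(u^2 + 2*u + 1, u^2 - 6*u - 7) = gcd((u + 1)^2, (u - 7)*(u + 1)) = u + 1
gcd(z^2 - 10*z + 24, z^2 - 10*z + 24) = z^2 - 10*z + 24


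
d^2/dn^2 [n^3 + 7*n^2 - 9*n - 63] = 6*n + 14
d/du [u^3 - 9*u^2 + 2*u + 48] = 3*u^2 - 18*u + 2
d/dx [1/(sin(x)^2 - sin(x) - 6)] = (1 - 2*sin(x))*cos(x)/(sin(x) + cos(x)^2 + 5)^2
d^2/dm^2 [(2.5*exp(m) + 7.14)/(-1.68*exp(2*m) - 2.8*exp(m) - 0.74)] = (-7.056*exp(4*m) - 68.847744*exp(3*m) - 82.11168*exp(2*m) - 15.291808*exp(m) + 13.42508)*exp(m)/(4.741632*exp(6*m) + 23.70816*exp(5*m) + 45.779328*exp(4*m) + 42.83776*exp(3*m) + 20.164704*exp(2*m) + 4.59984*exp(m) + 0.405224)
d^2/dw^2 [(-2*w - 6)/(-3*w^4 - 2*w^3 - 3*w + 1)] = 12*(3*(w + 3)*(4*w^3 + 2*w^2 + 1)^2 - (4*w^3 + 2*w^2 + 2*w*(w + 3)*(3*w + 1) + 1)*(3*w^4 + 2*w^3 + 3*w - 1))/(3*w^4 + 2*w^3 + 3*w - 1)^3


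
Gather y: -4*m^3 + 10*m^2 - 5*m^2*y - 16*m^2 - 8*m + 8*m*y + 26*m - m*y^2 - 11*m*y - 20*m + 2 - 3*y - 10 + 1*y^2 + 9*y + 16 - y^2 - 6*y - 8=-4*m^3 - 6*m^2 - m*y^2 - 2*m + y*(-5*m^2 - 3*m)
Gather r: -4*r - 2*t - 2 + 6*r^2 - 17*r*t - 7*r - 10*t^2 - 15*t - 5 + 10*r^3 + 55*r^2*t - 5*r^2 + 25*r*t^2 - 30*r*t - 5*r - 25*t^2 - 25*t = 10*r^3 + r^2*(55*t + 1) + r*(25*t^2 - 47*t - 16) - 35*t^2 - 42*t - 7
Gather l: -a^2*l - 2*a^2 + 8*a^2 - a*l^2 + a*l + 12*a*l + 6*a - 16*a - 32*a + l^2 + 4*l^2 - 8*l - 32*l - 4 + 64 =6*a^2 - 42*a + l^2*(5 - a) + l*(-a^2 + 13*a - 40) + 60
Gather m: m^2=m^2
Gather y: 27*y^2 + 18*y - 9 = 27*y^2 + 18*y - 9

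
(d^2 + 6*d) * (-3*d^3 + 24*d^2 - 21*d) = -3*d^5 + 6*d^4 + 123*d^3 - 126*d^2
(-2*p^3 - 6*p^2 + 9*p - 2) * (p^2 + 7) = -2*p^5 - 6*p^4 - 5*p^3 - 44*p^2 + 63*p - 14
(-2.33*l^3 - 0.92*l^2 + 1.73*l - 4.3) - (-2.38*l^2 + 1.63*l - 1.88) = -2.33*l^3 + 1.46*l^2 + 0.1*l - 2.42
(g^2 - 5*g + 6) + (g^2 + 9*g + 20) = 2*g^2 + 4*g + 26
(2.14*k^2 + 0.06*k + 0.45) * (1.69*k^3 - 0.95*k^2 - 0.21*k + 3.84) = 3.6166*k^5 - 1.9316*k^4 + 0.2541*k^3 + 7.7775*k^2 + 0.1359*k + 1.728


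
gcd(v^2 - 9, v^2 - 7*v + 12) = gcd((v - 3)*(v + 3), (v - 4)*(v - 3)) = v - 3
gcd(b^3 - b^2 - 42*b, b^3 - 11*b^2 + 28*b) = b^2 - 7*b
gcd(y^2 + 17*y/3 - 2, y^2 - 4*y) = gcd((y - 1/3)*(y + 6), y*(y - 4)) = 1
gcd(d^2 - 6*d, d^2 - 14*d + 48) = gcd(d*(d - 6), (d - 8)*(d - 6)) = d - 6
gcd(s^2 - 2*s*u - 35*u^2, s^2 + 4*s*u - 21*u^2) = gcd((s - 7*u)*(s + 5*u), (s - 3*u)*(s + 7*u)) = 1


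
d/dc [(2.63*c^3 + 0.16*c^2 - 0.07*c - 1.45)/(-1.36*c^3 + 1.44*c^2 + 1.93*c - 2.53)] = (4.0048*c^4 + 9.9614*c^3 - 25.4681*c^2 + 3.3664*c + 2.9756)/(1.8496*c^6 - 3.9168*c^5 - 3.176*c^4 + 12.44*c^3 - 3.5615*c^2 - 9.7658*c + 6.4009)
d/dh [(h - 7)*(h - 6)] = 2*h - 13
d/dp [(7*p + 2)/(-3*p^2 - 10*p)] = (21*p^2 + 12*p + 20)/(p^2*(9*p^2 + 60*p + 100))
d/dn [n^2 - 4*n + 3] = 2*n - 4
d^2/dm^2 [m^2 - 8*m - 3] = 2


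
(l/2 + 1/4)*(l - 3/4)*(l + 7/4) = l^3/2 + 3*l^2/4 - 13*l/32 - 21/64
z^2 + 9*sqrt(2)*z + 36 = (z + 3*sqrt(2))*(z + 6*sqrt(2))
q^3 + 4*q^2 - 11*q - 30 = (q - 3)*(q + 2)*(q + 5)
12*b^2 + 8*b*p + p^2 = (2*b + p)*(6*b + p)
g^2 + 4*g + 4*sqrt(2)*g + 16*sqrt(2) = (g + 4)*(g + 4*sqrt(2))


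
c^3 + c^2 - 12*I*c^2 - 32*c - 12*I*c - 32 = (c + 1)*(c - 8*I)*(c - 4*I)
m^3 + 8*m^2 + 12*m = m*(m + 2)*(m + 6)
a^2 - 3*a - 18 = (a - 6)*(a + 3)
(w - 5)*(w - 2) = w^2 - 7*w + 10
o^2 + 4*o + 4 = (o + 2)^2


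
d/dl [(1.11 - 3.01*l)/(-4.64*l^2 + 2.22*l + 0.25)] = (-13.9664*l^2 + 10.3008*l - 3.2167)/(21.5296*l^4 - 20.6016*l^3 + 2.6084*l^2 + 1.11*l + 0.0625)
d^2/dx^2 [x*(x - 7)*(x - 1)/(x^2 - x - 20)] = 40*(x^3 - 21*x^2 + 81*x - 167)/(x^6 - 3*x^5 - 57*x^4 + 119*x^3 + 1140*x^2 - 1200*x - 8000)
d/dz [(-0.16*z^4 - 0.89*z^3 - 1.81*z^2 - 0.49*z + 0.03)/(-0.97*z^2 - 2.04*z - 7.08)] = (0.3104*z^5 + 1.8425*z^4 + 8.1624*z^3 + 22.1207*z^2 + 25.6878*z + 3.5304)/(0.9409*z^4 + 3.9576*z^3 + 17.8968*z^2 + 28.8864*z + 50.1264)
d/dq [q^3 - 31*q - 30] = 3*q^2 - 31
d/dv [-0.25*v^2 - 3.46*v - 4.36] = -0.5*v - 3.46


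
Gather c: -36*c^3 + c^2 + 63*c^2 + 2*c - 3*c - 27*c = -36*c^3 + 64*c^2 - 28*c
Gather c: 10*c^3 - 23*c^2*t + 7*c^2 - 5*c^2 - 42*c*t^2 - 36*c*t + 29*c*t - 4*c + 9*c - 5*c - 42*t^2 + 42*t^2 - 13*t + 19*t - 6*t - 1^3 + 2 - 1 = 10*c^3 + c^2*(2 - 23*t) + c*(-42*t^2 - 7*t)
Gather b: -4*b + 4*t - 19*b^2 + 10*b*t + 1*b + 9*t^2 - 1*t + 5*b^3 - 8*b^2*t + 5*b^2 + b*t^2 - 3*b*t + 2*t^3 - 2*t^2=5*b^3 + b^2*(-8*t - 14) + b*(t^2 + 7*t - 3) + 2*t^3 + 7*t^2 + 3*t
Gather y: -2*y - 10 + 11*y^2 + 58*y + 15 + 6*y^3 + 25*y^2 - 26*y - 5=6*y^3 + 36*y^2 + 30*y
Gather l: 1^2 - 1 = 0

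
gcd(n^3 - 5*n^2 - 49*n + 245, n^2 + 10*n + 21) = n + 7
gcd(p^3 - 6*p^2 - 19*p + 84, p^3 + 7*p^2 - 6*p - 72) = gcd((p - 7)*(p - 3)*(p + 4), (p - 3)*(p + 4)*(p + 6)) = p^2 + p - 12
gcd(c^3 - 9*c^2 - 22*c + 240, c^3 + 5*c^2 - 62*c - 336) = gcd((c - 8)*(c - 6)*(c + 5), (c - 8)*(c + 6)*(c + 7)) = c - 8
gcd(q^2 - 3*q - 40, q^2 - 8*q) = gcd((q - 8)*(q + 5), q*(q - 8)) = q - 8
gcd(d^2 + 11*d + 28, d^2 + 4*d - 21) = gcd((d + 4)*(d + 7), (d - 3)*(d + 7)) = d + 7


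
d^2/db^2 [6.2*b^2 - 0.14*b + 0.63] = 12.4000000000000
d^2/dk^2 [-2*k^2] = -4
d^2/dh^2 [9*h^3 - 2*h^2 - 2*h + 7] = 54*h - 4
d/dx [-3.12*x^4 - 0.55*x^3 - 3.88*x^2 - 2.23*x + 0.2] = -12.48*x^3 - 1.65*x^2 - 7.76*x - 2.23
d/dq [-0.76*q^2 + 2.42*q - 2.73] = 2.42 - 1.52*q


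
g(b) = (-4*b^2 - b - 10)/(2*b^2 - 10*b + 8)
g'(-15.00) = 0.03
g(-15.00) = -1.47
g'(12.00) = 0.18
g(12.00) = -3.40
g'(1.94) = 0.23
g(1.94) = 6.97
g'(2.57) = 5.34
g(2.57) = 8.68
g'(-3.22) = 0.11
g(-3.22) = -0.79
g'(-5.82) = 0.08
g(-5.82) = -1.04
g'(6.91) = 1.46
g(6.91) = -6.04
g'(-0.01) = -1.64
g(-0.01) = -1.23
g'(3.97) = 14444.16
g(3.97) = 432.18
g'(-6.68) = 0.07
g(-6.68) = -1.11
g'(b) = (10 - 4*b)*(-4*b^2 - b - 10)/(2*b^2 - 10*b + 8)^2 + (-8*b - 1)/(2*b^2 - 10*b + 8) = 3*(7*b^2 - 4*b - 18)/(2*(b^4 - 10*b^3 + 33*b^2 - 40*b + 16))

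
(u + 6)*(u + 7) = u^2 + 13*u + 42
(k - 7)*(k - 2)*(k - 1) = k^3 - 10*k^2 + 23*k - 14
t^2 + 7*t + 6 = (t + 1)*(t + 6)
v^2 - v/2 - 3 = (v - 2)*(v + 3/2)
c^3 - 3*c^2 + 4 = (c - 2)^2*(c + 1)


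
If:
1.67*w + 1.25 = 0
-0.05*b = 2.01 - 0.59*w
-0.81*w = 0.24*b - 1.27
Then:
No Solution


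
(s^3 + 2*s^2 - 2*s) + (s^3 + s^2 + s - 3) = 2*s^3 + 3*s^2 - s - 3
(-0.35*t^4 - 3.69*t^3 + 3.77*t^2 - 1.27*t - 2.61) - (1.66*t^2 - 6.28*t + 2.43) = -0.35*t^4 - 3.69*t^3 + 2.11*t^2 + 5.01*t - 5.04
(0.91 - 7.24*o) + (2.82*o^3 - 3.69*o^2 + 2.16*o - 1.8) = 2.82*o^3 - 3.69*o^2 - 5.08*o - 0.89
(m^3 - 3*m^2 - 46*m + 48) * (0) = 0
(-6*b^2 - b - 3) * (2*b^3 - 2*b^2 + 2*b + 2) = -12*b^5 + 10*b^4 - 16*b^3 - 8*b^2 - 8*b - 6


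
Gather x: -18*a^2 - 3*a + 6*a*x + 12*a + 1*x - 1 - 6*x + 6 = -18*a^2 + 9*a + x*(6*a - 5) + 5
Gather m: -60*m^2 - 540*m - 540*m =-60*m^2 - 1080*m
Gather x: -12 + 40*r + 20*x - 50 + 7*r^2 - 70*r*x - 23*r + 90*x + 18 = 7*r^2 + 17*r + x*(110 - 70*r) - 44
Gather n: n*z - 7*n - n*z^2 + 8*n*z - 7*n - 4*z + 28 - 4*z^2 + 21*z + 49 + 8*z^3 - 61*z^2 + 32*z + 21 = n*(-z^2 + 9*z - 14) + 8*z^3 - 65*z^2 + 49*z + 98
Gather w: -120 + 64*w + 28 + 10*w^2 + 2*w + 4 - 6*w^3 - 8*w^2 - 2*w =-6*w^3 + 2*w^2 + 64*w - 88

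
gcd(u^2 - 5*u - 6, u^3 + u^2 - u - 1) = u + 1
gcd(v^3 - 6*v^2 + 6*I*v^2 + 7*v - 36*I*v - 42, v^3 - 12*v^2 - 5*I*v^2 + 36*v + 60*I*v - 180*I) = v - 6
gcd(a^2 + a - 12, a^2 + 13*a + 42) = 1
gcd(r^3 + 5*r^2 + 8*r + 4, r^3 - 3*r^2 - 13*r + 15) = 1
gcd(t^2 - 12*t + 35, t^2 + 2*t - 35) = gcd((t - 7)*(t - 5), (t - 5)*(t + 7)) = t - 5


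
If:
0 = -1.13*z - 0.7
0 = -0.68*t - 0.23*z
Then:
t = 0.21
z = -0.62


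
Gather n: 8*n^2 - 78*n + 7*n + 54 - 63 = 8*n^2 - 71*n - 9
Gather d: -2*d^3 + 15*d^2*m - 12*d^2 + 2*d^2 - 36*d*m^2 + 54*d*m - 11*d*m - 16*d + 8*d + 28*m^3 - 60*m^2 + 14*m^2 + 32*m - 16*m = -2*d^3 + d^2*(15*m - 10) + d*(-36*m^2 + 43*m - 8) + 28*m^3 - 46*m^2 + 16*m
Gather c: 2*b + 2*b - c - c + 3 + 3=4*b - 2*c + 6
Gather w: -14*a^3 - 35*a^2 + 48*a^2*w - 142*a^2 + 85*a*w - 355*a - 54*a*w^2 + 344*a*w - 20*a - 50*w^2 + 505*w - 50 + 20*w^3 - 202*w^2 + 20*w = -14*a^3 - 177*a^2 - 375*a + 20*w^3 + w^2*(-54*a - 252) + w*(48*a^2 + 429*a + 525) - 50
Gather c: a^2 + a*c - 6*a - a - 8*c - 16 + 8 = a^2 - 7*a + c*(a - 8) - 8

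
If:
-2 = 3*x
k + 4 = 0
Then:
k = -4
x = -2/3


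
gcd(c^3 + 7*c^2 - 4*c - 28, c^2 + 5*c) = 1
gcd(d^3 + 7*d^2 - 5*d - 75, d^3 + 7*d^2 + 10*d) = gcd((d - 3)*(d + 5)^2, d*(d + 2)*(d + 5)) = d + 5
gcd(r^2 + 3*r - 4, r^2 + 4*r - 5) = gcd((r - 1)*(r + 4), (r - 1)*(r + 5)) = r - 1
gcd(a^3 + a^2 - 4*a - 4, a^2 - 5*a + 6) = a - 2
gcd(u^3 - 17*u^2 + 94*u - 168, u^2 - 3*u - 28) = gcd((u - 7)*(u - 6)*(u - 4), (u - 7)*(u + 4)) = u - 7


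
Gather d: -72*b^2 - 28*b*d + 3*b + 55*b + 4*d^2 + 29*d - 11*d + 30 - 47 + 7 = -72*b^2 + 58*b + 4*d^2 + d*(18 - 28*b) - 10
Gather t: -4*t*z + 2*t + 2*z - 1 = t*(2 - 4*z) + 2*z - 1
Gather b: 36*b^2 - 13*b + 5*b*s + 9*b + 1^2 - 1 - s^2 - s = 36*b^2 + b*(5*s - 4) - s^2 - s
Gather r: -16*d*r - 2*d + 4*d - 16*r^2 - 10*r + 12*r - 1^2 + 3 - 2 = 2*d - 16*r^2 + r*(2 - 16*d)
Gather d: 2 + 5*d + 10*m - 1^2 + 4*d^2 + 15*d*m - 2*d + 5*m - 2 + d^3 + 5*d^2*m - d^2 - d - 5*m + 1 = d^3 + d^2*(5*m + 3) + d*(15*m + 2) + 10*m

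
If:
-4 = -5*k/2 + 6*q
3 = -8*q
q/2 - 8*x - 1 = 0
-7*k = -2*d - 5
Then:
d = -1/20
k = 7/10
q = -3/8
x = -19/128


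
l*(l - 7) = l^2 - 7*l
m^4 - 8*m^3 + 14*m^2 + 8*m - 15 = (m - 5)*(m - 3)*(m - 1)*(m + 1)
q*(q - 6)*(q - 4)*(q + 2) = q^4 - 8*q^3 + 4*q^2 + 48*q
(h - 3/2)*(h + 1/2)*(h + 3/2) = h^3 + h^2/2 - 9*h/4 - 9/8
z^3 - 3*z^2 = z^2*(z - 3)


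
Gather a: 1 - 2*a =1 - 2*a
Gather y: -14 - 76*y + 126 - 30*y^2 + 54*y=-30*y^2 - 22*y + 112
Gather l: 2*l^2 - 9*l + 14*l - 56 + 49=2*l^2 + 5*l - 7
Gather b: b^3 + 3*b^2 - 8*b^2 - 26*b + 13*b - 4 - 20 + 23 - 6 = b^3 - 5*b^2 - 13*b - 7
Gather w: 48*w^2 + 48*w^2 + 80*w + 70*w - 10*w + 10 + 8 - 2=96*w^2 + 140*w + 16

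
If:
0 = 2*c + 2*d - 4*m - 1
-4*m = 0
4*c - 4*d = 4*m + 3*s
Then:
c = 3*s/8 + 1/4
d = 1/4 - 3*s/8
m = 0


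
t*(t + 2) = t^2 + 2*t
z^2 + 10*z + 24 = (z + 4)*(z + 6)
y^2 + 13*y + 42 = (y + 6)*(y + 7)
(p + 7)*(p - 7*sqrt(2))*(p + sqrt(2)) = p^3 - 6*sqrt(2)*p^2 + 7*p^2 - 42*sqrt(2)*p - 14*p - 98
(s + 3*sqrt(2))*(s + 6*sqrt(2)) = s^2 + 9*sqrt(2)*s + 36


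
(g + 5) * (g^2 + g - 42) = g^3 + 6*g^2 - 37*g - 210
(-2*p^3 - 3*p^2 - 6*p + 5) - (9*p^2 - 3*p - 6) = -2*p^3 - 12*p^2 - 3*p + 11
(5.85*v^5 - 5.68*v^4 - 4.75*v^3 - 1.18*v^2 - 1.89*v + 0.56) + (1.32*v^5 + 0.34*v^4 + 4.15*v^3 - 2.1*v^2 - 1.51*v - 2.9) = 7.17*v^5 - 5.34*v^4 - 0.6*v^3 - 3.28*v^2 - 3.4*v - 2.34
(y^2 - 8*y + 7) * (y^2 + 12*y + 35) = y^4 + 4*y^3 - 54*y^2 - 196*y + 245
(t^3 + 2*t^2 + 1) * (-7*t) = -7*t^4 - 14*t^3 - 7*t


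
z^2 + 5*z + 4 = (z + 1)*(z + 4)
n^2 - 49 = (n - 7)*(n + 7)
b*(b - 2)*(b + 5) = b^3 + 3*b^2 - 10*b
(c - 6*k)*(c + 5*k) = c^2 - c*k - 30*k^2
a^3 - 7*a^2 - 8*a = a*(a - 8)*(a + 1)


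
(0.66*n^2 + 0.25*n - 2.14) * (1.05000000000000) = 0.693*n^2 + 0.2625*n - 2.247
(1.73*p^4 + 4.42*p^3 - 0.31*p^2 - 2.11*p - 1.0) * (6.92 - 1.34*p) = -2.3182*p^5 + 6.0488*p^4 + 31.0018*p^3 + 0.6822*p^2 - 13.2612*p - 6.92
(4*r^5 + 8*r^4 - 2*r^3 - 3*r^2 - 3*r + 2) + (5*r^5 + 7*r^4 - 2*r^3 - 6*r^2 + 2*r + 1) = 9*r^5 + 15*r^4 - 4*r^3 - 9*r^2 - r + 3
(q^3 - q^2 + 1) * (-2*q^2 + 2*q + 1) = -2*q^5 + 4*q^4 - q^3 - 3*q^2 + 2*q + 1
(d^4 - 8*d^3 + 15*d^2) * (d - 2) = d^5 - 10*d^4 + 31*d^3 - 30*d^2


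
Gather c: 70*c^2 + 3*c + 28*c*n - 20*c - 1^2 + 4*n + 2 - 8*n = 70*c^2 + c*(28*n - 17) - 4*n + 1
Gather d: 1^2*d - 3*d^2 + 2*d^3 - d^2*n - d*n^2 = 2*d^3 + d^2*(-n - 3) + d*(1 - n^2)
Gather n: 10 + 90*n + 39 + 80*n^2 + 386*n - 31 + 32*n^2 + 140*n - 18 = 112*n^2 + 616*n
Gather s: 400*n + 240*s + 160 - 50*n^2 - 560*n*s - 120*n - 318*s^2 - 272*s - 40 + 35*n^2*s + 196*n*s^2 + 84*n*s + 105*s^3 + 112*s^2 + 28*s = -50*n^2 + 280*n + 105*s^3 + s^2*(196*n - 206) + s*(35*n^2 - 476*n - 4) + 120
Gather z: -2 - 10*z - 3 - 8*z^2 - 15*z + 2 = -8*z^2 - 25*z - 3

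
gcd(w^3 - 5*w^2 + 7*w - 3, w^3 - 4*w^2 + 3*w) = w^2 - 4*w + 3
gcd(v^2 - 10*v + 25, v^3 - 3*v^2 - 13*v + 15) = v - 5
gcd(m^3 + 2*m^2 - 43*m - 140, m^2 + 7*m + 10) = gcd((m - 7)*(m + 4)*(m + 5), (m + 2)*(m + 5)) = m + 5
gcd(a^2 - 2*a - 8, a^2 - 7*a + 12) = a - 4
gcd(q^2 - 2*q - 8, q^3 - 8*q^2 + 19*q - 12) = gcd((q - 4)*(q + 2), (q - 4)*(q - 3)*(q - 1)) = q - 4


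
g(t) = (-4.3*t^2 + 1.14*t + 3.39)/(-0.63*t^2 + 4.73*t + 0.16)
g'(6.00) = -20.53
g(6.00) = -24.67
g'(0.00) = -619.23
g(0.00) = 21.19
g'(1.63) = -1.65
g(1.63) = -1.00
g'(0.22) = -11.81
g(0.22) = 2.93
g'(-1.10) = -1.27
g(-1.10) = 0.53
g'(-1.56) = -0.89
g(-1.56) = 1.01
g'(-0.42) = -5.47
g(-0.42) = -1.11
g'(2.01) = -1.76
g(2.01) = -1.64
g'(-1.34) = -1.03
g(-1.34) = 0.80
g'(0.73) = -2.25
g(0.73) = 0.59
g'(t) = (1.14 - 8.6*t)/(-0.63*t^2 + 4.73*t + 0.16) + (1.26*t - 4.73)*(-4.3*t^2 + 1.14*t + 3.39)/(-0.63*t^2 + 4.73*t + 0.16)^2 = (-19.6208*t^2 + 2.8954*t - 15.8523)/(0.3969*t^4 - 5.9598*t^3 + 22.1713*t^2 + 1.5136*t + 0.0256)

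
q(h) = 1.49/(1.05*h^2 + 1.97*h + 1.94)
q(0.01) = 0.76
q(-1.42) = 1.18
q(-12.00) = 0.01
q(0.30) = 0.57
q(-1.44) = 1.16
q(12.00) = 0.01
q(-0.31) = 1.04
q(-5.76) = 0.06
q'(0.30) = -0.56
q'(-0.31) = -0.96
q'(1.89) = -0.10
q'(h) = 1.49*(-2.1*h - 1.97)/(1.05*h^2 + 1.97*h + 1.94)^2 = (-3.129*h - 2.9353)/(1.05*h^2 + 1.97*h + 1.94)^2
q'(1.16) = -0.21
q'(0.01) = -0.77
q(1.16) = 0.26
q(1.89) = 0.16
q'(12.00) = -0.00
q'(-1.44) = 0.96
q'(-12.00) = 0.00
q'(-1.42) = 0.95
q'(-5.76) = 0.02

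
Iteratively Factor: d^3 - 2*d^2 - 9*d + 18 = (d - 3)*(d^2 + d - 6) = (d - 3)*(d + 3)*(d - 2)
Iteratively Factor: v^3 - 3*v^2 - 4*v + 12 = (v - 2)*(v^2 - v - 6) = (v - 2)*(v + 2)*(v - 3)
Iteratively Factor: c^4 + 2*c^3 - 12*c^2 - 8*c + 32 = (c + 4)*(c^3 - 2*c^2 - 4*c + 8) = (c - 2)*(c + 4)*(c^2 - 4) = (c - 2)*(c + 2)*(c + 4)*(c - 2)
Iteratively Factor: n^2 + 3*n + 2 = (n + 2)*(n + 1)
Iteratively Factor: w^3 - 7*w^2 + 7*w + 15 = (w + 1)*(w^2 - 8*w + 15) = (w - 5)*(w + 1)*(w - 3)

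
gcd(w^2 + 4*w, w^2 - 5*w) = w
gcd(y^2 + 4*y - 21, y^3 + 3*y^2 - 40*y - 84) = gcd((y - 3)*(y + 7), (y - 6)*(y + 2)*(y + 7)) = y + 7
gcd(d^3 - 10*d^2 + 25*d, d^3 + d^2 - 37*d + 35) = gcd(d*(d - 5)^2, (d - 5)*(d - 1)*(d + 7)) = d - 5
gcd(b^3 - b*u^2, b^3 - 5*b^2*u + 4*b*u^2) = -b^2 + b*u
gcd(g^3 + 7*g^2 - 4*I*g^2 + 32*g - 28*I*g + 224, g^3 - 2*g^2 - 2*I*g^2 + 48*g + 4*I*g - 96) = g - 8*I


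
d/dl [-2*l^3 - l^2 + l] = -6*l^2 - 2*l + 1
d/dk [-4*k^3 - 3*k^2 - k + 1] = -12*k^2 - 6*k - 1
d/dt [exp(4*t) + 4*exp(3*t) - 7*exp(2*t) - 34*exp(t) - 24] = (4*exp(3*t) + 12*exp(2*t) - 14*exp(t) - 34)*exp(t)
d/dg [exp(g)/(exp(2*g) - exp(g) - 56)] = (-(2*exp(g) - 1)*exp(g) + exp(2*g) - exp(g) - 56)*exp(g)/(-exp(2*g) + exp(g) + 56)^2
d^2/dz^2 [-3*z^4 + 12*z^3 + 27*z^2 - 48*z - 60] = -36*z^2 + 72*z + 54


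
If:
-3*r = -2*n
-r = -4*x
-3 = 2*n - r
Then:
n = -9/4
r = -3/2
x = -3/8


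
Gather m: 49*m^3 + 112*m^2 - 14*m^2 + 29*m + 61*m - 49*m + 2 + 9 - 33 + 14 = 49*m^3 + 98*m^2 + 41*m - 8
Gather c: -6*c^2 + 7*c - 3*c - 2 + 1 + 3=-6*c^2 + 4*c + 2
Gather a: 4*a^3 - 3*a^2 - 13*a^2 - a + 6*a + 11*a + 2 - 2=4*a^3 - 16*a^2 + 16*a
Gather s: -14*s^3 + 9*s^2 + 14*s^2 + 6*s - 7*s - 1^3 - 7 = -14*s^3 + 23*s^2 - s - 8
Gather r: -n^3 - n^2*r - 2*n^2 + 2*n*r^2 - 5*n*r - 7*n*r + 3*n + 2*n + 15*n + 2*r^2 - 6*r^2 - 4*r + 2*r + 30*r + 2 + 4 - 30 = -n^3 - 2*n^2 + 20*n + r^2*(2*n - 4) + r*(-n^2 - 12*n + 28) - 24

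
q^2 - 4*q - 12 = (q - 6)*(q + 2)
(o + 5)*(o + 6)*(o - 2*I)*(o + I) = o^4 + 11*o^3 - I*o^3 + 32*o^2 - 11*I*o^2 + 22*o - 30*I*o + 60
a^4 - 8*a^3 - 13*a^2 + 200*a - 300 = (a - 6)*(a - 5)*(a - 2)*(a + 5)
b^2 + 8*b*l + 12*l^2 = (b + 2*l)*(b + 6*l)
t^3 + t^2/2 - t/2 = t*(t - 1/2)*(t + 1)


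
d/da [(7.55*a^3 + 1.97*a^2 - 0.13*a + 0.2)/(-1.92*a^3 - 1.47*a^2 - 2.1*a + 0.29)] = (7.105427357601e-15*a^5 - 7.3161*a^4 - 32.2092*a^3 + 3.3924*a^2 + 1.7306*a + 0.3823)/(3.6864*a^6 + 5.6448*a^5 + 10.2249*a^4 + 5.0604*a^3 + 3.5574*a^2 - 1.218*a + 0.0841)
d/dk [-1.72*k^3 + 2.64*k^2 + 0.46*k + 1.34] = -5.16*k^2 + 5.28*k + 0.46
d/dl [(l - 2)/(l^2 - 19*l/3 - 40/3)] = 9*(-l^2 + 4*l - 26)/(9*l^4 - 114*l^3 + 121*l^2 + 1520*l + 1600)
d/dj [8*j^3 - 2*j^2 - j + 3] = 24*j^2 - 4*j - 1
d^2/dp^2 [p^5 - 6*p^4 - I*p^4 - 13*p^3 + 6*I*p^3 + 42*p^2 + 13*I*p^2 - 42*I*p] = 20*p^3 + p^2*(-72 - 12*I) + p*(-78 + 36*I) + 84 + 26*I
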